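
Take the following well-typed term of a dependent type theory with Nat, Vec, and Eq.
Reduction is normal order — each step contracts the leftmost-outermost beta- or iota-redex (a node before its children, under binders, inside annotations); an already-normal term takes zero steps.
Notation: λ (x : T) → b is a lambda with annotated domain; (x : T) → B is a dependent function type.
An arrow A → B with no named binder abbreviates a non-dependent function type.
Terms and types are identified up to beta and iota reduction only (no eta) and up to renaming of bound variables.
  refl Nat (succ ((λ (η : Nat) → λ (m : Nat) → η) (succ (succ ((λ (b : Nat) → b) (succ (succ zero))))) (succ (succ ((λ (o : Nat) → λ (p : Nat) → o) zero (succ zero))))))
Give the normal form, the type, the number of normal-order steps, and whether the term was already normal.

normal form:
  refl Nat (succ (succ (succ (succ (succ zero)))))
inferred type:
  Eq Nat (succ (succ (succ (succ (succ zero))))) (succ (succ (succ (succ (succ zero)))))
reduction steps (normal order): 3
already normal: no
first contracted redex: a beta-redex


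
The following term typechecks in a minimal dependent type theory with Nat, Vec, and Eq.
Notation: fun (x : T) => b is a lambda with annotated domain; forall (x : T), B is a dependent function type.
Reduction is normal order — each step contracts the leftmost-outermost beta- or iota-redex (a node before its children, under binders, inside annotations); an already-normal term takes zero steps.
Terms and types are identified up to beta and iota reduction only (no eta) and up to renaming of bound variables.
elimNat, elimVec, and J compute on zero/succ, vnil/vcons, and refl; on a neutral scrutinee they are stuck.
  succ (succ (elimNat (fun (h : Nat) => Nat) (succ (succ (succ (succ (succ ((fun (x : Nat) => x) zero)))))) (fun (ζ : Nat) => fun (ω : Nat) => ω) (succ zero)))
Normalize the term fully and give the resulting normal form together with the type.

resulting normal form:
  succ (succ (succ (succ (succ (succ (succ zero))))))
type:
  Nat
observation: 5 normal-order steps normalize the term, beginning with an elimNat iota-redex.


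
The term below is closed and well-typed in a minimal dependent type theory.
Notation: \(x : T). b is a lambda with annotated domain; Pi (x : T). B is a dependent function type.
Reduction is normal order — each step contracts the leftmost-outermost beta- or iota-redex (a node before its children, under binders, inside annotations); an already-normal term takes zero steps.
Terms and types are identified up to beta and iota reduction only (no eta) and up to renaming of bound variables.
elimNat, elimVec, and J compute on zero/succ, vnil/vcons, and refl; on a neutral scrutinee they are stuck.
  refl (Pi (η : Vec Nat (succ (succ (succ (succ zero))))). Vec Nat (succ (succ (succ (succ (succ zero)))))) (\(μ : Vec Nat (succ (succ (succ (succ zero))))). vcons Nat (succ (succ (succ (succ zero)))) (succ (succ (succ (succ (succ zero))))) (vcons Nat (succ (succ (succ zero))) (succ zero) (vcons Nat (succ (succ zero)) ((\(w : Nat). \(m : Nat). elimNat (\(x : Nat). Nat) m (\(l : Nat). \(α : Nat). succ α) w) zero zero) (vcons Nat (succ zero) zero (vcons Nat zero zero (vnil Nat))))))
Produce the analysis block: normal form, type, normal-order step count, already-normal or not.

normal form:
  refl (Pi (η : Vec Nat (succ (succ (succ (succ zero))))). Vec Nat (succ (succ (succ (succ (succ zero)))))) (\(μ : Vec Nat (succ (succ (succ (succ zero))))). vcons Nat (succ (succ (succ (succ zero)))) (succ (succ (succ (succ (succ zero))))) (vcons Nat (succ (succ (succ zero))) (succ zero) (vcons Nat (succ (succ zero)) zero (vcons Nat (succ zero) zero (vcons Nat zero zero (vnil Nat))))))
the term's type:
  Eq (Pi (η : Vec Nat (succ (succ (succ (succ zero))))). Vec Nat (succ (succ (succ (succ (succ zero)))))) (\(μ : Vec Nat (succ (succ (succ (succ zero))))). vcons Nat (succ (succ (succ (succ zero)))) (succ (succ (succ (succ (succ zero))))) (vcons Nat (succ (succ (succ zero))) (succ zero) (vcons Nat (succ (succ zero)) zero (vcons Nat (succ zero) zero (vcons Nat zero zero (vnil Nat)))))) (\(w : Vec Nat (succ (succ (succ (succ zero))))). vcons Nat (succ (succ (succ (succ zero)))) (succ (succ (succ (succ (succ zero))))) (vcons Nat (succ (succ (succ zero))) (succ zero) (vcons Nat (succ (succ zero)) zero (vcons Nat (succ zero) zero (vcons Nat zero zero (vnil Nat))))))
normal-order step count: 3
started in normal form: no
first contracted redex: a beta-redex


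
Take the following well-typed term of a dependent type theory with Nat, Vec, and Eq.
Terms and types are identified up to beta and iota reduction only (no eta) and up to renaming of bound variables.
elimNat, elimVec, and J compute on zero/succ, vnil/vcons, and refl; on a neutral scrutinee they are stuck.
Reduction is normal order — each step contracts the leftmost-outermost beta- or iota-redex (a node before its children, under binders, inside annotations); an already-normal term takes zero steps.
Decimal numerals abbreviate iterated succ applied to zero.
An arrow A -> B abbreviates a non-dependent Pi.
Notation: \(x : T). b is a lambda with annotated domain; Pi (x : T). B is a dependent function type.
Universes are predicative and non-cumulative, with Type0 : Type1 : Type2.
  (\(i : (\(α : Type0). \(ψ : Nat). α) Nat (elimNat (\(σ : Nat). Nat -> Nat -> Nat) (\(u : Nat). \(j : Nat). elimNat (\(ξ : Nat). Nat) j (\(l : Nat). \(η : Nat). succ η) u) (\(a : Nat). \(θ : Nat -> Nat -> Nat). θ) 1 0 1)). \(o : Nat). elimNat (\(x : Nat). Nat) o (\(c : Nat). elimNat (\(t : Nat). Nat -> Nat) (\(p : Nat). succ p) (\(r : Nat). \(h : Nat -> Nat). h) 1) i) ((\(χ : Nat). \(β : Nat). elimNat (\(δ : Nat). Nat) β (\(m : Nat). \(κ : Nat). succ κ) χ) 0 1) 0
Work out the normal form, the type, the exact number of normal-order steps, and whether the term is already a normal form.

reduced normal form:
  1
the term's type:
  Nat
reduction steps (normal order): 13
already normal: no
first contracted redex: a beta-redex


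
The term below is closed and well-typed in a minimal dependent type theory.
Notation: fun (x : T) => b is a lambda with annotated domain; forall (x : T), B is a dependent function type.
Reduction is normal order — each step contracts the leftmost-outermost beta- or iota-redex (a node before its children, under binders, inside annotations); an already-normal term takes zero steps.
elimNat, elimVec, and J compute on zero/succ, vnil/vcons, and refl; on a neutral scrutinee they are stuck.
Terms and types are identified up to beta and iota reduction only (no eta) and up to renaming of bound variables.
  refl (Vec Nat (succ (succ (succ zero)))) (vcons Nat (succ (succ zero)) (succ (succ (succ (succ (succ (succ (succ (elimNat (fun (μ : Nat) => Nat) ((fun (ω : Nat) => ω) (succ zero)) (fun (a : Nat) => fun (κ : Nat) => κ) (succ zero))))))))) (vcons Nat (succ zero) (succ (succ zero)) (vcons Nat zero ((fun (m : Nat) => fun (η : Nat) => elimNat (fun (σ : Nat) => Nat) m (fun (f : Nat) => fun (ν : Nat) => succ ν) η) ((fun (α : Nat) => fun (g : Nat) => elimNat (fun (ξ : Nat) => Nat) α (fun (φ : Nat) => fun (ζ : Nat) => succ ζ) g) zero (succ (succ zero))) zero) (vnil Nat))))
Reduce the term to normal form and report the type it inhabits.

reduced normal form:
  refl (Vec Nat (succ (succ (succ zero)))) (vcons Nat (succ (succ zero)) (succ (succ (succ (succ (succ (succ (succ (succ zero)))))))) (vcons Nat (succ zero) (succ (succ zero)) (vcons Nat zero (succ (succ zero)) (vnil Nat))))
type:
  Eq (Vec Nat (succ (succ (succ zero)))) (vcons Nat (succ (succ zero)) (succ (succ (succ (succ (succ (succ (succ (succ zero)))))))) (vcons Nat (succ zero) (succ (succ zero)) (vcons Nat zero (succ (succ zero)) (vnil Nat)))) (vcons Nat (succ (succ zero)) (succ (succ (succ (succ (succ (succ (succ (succ zero)))))))) (vcons Nat (succ zero) (succ (succ zero)) (vcons Nat zero (succ (succ zero)) (vnil Nat))))


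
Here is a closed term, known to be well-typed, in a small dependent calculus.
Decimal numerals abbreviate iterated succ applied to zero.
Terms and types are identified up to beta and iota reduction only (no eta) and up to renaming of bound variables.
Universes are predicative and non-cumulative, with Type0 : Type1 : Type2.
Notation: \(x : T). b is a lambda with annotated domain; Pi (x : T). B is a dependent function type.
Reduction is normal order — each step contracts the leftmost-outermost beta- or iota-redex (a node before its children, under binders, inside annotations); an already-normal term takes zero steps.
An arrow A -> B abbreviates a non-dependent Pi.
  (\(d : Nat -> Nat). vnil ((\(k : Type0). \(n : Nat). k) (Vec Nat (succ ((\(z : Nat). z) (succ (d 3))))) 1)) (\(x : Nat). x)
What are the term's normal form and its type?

normal form:
  vnil (Vec Nat 5)
inferred type:
  Vec (Vec Nat 5) 0


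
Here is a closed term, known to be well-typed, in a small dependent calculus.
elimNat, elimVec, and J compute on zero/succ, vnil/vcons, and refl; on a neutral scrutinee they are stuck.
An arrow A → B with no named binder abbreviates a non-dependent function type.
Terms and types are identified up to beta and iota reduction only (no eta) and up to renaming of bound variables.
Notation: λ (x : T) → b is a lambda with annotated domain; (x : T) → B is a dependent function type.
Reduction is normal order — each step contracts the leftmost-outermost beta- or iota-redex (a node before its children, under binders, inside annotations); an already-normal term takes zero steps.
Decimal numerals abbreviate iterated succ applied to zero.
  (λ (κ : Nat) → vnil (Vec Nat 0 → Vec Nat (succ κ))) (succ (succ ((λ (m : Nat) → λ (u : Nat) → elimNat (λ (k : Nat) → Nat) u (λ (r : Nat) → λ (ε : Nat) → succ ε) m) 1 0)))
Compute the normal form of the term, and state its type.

normal form:
  vnil (Vec Nat 0 → Vec Nat 4)
type:
  Vec (Vec Nat 0 → Vec Nat 4) 0
observation: 7 normal-order steps separate the term from its normal form.


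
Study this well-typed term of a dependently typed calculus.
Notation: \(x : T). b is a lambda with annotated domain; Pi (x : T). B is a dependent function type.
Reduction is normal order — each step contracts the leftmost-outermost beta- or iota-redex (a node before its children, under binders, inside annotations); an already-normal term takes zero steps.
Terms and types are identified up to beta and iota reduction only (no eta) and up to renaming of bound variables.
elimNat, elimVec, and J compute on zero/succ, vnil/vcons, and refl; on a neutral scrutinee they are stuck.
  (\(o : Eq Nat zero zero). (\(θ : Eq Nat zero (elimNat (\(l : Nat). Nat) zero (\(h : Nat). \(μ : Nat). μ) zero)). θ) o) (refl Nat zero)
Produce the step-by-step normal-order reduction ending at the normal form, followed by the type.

normal-order reduction:
  (\(o : Eq Nat zero zero). (\(θ : Eq Nat zero (elimNat (\(l : Nat). Nat) zero (\(h : Nat). \(μ : Nat). μ) zero)). θ) o) (refl Nat zero)
  ~> (\(o : Eq Nat zero (elimNat (\(θ : Nat). Nat) zero (\(l : Nat). \(h : Nat). h) zero)). o) (refl Nat zero)
  ~> refl Nat zero
type:
  Eq Nat zero zero


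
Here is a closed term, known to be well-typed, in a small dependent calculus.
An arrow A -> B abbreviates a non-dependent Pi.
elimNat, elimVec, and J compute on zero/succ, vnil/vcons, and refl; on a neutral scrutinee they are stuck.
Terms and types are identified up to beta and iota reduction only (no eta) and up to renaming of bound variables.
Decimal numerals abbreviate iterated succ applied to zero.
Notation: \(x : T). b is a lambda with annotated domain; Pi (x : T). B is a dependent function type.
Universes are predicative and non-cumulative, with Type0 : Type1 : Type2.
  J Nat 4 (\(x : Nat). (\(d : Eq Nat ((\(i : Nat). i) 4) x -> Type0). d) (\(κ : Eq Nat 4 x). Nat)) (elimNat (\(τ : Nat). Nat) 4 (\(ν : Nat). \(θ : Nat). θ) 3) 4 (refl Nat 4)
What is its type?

the term's type:
  Nat


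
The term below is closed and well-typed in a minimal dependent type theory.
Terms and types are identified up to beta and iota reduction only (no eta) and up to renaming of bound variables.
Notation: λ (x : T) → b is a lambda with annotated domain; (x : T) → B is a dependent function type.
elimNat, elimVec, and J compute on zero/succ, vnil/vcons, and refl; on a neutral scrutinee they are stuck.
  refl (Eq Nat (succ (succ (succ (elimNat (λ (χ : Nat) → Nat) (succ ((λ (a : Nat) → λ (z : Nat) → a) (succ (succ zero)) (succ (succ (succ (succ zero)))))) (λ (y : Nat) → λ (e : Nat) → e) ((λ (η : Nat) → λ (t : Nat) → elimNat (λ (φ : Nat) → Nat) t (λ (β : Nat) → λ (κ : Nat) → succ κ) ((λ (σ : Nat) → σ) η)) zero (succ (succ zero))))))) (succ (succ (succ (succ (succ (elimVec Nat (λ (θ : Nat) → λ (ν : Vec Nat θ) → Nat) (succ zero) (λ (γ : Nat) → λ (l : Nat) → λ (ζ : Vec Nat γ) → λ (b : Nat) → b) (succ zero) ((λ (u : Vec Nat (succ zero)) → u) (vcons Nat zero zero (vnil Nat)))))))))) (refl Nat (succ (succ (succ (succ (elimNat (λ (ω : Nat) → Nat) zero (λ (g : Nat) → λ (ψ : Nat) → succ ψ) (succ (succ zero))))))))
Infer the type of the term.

type:
  Eq (Eq Nat (succ (succ (succ (succ (succ (succ zero)))))) (succ (succ (succ (succ (succ (succ zero))))))) (refl Nat (succ (succ (succ (succ (succ (succ zero))))))) (refl Nat (succ (succ (succ (succ (succ (succ zero)))))))


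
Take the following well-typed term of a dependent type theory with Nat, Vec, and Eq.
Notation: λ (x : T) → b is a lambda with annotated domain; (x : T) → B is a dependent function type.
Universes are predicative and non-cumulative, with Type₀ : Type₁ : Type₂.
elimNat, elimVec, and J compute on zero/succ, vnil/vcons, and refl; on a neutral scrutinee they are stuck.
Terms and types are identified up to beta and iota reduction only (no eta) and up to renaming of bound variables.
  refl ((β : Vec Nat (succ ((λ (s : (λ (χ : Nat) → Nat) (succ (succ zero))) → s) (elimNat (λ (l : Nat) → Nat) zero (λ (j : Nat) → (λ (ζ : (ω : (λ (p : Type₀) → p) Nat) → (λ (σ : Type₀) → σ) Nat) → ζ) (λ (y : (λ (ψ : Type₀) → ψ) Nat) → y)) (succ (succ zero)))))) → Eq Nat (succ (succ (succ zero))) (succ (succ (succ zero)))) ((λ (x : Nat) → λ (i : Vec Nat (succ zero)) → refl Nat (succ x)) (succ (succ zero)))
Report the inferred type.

the term's type:
  Eq ((β : Vec Nat (succ zero)) → Eq Nat (succ (succ (succ zero))) (succ (succ (succ zero)))) (λ (s : Vec Nat (succ zero)) → refl Nat (succ (succ (succ zero)))) (λ (χ : Vec Nat (succ zero)) → refl Nat (succ (succ (succ zero))))


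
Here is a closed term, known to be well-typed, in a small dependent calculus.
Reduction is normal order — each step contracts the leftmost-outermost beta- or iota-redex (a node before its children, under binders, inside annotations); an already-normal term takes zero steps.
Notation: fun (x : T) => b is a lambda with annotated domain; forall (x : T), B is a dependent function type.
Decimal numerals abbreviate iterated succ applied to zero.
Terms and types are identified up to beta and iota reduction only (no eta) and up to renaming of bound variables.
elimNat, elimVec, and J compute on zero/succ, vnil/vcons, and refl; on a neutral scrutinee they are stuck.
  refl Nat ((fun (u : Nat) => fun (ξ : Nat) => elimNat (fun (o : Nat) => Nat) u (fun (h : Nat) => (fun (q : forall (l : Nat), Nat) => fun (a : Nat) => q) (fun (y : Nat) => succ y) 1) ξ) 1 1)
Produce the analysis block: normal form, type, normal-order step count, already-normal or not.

normal form:
  refl Nat 2
the term's type:
  Eq Nat 2 2
normal-order step count: 8
started in normal form: no
first contracted redex: a beta-redex


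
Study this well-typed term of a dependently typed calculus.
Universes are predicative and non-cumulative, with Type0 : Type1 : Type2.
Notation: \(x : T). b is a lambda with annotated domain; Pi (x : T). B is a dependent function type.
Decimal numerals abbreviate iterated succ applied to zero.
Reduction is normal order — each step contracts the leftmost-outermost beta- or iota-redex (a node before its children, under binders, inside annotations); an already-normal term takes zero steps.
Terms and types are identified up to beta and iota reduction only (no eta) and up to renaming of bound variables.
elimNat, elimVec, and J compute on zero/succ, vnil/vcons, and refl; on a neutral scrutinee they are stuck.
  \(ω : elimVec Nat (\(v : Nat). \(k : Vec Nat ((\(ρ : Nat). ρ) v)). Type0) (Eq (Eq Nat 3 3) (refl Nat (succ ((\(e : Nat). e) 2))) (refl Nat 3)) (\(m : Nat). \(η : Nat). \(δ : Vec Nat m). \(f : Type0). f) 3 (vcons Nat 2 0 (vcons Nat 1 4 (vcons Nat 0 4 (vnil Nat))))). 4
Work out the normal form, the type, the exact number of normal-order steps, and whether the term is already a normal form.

normal form:
  \(ω : Eq (Eq Nat 3 3) (refl Nat 3) (refl Nat 3)). 4
the term's type:
  Pi (ω : Eq (Eq Nat 3 3) (refl Nat 3) (refl Nat 3)). Nat
steps to reach normal form (normal order): 17
already normal: no
first redex: an elimVec iota-redex


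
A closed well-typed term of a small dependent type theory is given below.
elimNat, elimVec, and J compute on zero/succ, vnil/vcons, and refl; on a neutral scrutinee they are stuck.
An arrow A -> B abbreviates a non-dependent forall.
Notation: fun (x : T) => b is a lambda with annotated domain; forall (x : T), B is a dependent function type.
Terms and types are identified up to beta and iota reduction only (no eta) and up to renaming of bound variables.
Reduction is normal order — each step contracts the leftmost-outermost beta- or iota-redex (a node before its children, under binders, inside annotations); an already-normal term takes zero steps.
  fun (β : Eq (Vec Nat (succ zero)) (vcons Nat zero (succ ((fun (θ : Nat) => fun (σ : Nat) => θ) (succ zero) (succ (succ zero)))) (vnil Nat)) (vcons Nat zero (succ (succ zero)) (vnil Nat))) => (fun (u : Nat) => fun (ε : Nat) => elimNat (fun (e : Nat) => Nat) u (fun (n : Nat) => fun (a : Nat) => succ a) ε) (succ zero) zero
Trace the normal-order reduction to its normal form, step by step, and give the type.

normal-order reduction:
  fun (β : Eq (Vec Nat (succ zero)) (vcons Nat zero (succ ((fun (θ : Nat) => fun (σ : Nat) => θ) (succ zero) (succ (succ zero)))) (vnil Nat)) (vcons Nat zero (succ (succ zero)) (vnil Nat))) => (fun (u : Nat) => fun (ε : Nat) => elimNat (fun (e : Nat) => Nat) u (fun (n : Nat) => fun (a : Nat) => succ a) ε) (succ zero) zero
  ~> fun (β : Eq (Vec Nat (succ zero)) (vcons Nat zero (succ ((fun (θ : Nat) => succ zero) (succ (succ zero)))) (vnil Nat)) (vcons Nat zero (succ (succ zero)) (vnil Nat))) => (fun (σ : Nat) => fun (u : Nat) => elimNat (fun (ε : Nat) => Nat) σ (fun (e : Nat) => fun (n : Nat) => succ n) u) (succ zero) zero
  ~> fun (β : Eq (Vec Nat (succ zero)) (vcons Nat zero (succ (succ zero)) (vnil Nat)) (vcons Nat zero (succ (succ zero)) (vnil Nat))) => (fun (θ : Nat) => fun (σ : Nat) => elimNat (fun (u : Nat) => Nat) θ (fun (ε : Nat) => fun (e : Nat) => succ e) σ) (succ zero) zero
  ~> fun (β : Eq (Vec Nat (succ zero)) (vcons Nat zero (succ (succ zero)) (vnil Nat)) (vcons Nat zero (succ (succ zero)) (vnil Nat))) => (fun (θ : Nat) => elimNat (fun (σ : Nat) => Nat) (succ zero) (fun (u : Nat) => fun (ε : Nat) => succ ε) θ) zero
  ~> fun (β : Eq (Vec Nat (succ zero)) (vcons Nat zero (succ (succ zero)) (vnil Nat)) (vcons Nat zero (succ (succ zero)) (vnil Nat))) => elimNat (fun (θ : Nat) => Nat) (succ zero) (fun (σ : Nat) => fun (u : Nat) => succ u) zero
  ~> fun (β : Eq (Vec Nat (succ zero)) (vcons Nat zero (succ (succ zero)) (vnil Nat)) (vcons Nat zero (succ (succ zero)) (vnil Nat))) => succ zero
type:
  Eq (Vec Nat (succ zero)) (vcons Nat zero (succ (succ zero)) (vnil Nat)) (vcons Nat zero (succ (succ zero)) (vnil Nat)) -> Nat


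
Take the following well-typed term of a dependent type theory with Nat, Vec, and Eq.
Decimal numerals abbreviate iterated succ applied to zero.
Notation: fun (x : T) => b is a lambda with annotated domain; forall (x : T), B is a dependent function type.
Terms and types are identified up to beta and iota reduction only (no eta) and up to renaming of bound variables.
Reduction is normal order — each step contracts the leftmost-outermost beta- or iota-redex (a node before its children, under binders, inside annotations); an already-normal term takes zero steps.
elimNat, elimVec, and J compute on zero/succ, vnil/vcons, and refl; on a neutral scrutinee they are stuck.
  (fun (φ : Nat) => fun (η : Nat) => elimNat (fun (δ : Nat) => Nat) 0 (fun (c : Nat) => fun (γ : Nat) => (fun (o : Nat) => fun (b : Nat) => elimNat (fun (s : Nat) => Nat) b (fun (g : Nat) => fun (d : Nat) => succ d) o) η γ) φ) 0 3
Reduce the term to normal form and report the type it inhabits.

resulting normal form:
  0
type:
  Nat
observation: 3 normal-order steps separate the term from its normal form.


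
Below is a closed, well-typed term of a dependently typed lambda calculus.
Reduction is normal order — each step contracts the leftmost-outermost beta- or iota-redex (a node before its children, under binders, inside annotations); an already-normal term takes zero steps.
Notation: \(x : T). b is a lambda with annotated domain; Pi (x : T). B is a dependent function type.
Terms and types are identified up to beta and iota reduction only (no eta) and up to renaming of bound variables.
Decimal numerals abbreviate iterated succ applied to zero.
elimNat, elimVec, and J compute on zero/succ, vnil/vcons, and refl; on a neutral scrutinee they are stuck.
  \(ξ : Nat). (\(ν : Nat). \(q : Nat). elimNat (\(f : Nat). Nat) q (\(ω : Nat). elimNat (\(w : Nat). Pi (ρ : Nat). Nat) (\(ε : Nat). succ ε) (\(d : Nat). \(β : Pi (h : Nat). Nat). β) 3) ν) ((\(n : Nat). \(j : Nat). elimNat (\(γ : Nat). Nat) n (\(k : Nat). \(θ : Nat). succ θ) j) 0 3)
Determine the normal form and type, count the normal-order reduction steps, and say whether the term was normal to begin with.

resulting normal form:
  \(ξ : Nat). \(ν : Nat). succ (succ (succ ν))
type:
  Pi (ξ : Nat). Pi (ν : Nat). Nat
steps to reach normal form (normal order): 33
term was already normal: no
first contracted redex: a beta-redex


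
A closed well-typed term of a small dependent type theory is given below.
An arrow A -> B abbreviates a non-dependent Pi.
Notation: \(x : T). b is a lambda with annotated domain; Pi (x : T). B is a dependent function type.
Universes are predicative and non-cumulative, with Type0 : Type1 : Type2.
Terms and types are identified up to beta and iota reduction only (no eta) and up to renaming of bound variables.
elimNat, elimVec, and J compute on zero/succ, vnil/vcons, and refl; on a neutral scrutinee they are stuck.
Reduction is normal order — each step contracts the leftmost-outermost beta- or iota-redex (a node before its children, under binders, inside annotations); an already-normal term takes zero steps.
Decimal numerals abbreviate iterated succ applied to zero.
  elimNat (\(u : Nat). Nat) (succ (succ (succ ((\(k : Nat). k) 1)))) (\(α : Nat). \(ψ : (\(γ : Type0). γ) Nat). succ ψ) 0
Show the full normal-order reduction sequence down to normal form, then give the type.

normal-order reduction sequence:
  elimNat (\(u : Nat). Nat) (succ (succ (succ ((\(k : Nat). k) 1)))) (\(α : Nat). \(ψ : (\(γ : Type0). γ) Nat). succ ψ) 0
  ~> succ (succ (succ ((\(u : Nat). u) 1)))
  ~> 4
type:
  Nat


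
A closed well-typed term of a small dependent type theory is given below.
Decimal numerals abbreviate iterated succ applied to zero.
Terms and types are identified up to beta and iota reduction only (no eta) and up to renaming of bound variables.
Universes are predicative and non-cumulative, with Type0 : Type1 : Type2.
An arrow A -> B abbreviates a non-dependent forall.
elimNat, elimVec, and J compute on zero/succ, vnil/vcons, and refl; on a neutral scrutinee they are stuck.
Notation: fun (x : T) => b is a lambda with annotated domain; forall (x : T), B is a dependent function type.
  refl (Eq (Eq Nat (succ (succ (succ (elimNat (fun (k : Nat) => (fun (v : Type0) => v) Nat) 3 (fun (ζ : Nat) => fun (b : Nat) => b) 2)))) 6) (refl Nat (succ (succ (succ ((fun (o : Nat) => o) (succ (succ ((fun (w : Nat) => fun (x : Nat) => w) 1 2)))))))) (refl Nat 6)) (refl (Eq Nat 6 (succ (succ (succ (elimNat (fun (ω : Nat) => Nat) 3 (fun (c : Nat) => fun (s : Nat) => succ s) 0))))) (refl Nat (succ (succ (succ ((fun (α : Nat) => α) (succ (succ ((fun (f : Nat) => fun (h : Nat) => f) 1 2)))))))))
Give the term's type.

the term's type:
  Eq (Eq (Eq Nat 6 6) (refl Nat 6) (refl Nat 6)) (refl (Eq Nat 6 6) (refl Nat 6)) (refl (Eq Nat 6 6) (refl Nat 6))


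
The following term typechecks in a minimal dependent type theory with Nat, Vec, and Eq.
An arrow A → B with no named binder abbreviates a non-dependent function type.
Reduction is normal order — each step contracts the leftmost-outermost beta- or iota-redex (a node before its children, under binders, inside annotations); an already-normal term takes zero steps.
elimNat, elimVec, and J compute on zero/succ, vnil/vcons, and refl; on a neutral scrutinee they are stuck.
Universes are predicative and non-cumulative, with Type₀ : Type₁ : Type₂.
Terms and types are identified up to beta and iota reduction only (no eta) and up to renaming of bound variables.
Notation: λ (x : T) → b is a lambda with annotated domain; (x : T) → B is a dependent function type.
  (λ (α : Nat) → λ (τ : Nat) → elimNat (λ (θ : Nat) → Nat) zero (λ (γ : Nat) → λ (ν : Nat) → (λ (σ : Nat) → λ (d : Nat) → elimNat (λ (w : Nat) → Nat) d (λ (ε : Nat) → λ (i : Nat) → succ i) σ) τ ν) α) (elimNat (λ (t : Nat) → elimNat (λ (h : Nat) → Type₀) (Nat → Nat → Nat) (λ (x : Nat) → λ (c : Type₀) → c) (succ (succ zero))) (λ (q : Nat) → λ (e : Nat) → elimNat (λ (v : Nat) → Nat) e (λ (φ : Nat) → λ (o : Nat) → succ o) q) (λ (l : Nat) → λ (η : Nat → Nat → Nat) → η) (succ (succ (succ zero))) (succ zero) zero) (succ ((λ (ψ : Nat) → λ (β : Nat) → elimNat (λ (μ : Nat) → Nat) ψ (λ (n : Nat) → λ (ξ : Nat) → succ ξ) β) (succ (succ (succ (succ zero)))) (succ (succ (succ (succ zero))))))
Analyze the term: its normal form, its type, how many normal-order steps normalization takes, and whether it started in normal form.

normal form:
  succ (succ (succ (succ (succ (succ (succ (succ (succ zero))))))))
inferred type:
  Nat
steps to reach normal form (normal order): 67
started in normal form: no
first contracted redex: a beta-redex


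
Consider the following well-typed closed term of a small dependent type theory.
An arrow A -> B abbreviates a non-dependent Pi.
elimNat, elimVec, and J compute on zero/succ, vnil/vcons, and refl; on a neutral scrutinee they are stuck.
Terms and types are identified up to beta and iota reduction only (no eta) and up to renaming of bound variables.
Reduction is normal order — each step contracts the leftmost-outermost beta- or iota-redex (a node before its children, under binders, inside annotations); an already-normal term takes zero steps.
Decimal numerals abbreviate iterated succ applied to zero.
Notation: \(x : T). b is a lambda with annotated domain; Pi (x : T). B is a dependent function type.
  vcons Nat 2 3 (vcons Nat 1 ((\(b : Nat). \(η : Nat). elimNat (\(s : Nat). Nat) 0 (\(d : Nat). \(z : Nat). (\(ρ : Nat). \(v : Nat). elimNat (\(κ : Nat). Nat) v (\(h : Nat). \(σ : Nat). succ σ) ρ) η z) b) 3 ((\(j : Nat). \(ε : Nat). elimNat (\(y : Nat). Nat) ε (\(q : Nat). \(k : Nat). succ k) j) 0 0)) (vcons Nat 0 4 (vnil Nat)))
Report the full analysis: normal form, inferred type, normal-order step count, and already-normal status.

resulting normal form:
  vcons Nat 2 3 (vcons Nat 1 0 (vcons Nat 0 4 (vnil Nat)))
type:
  Vec Nat 3
reduction steps (normal order): 30
already normal: no
first contracted redex: a beta-redex


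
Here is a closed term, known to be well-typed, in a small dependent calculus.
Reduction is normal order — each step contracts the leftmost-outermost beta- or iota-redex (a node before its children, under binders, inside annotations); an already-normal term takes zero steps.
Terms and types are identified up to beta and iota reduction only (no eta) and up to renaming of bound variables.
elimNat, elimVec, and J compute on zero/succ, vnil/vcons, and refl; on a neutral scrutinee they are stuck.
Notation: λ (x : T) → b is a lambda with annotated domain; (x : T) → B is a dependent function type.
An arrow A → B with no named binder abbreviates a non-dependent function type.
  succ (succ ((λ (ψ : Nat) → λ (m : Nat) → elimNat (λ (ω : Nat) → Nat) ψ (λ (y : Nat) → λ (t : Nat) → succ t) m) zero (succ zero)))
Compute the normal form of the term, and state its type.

reduced normal form:
  succ (succ (succ zero))
the term's type:
  Nat


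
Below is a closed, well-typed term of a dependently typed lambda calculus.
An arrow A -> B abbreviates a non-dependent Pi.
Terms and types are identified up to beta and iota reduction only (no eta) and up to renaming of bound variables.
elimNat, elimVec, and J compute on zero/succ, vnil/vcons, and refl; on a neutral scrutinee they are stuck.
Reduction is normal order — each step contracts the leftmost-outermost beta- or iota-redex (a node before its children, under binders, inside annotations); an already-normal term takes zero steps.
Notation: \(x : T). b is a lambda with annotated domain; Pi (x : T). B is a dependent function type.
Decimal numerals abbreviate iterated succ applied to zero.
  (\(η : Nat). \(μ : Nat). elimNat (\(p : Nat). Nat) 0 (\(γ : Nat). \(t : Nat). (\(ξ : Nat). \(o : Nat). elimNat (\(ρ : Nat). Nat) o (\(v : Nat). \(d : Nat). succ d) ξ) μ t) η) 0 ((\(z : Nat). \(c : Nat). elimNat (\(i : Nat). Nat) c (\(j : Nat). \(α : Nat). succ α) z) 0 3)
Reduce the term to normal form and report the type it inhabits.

resulting normal form:
  0
inferred type:
  Nat
observation: normalization takes exactly 3 steps under the normal-order strategy.


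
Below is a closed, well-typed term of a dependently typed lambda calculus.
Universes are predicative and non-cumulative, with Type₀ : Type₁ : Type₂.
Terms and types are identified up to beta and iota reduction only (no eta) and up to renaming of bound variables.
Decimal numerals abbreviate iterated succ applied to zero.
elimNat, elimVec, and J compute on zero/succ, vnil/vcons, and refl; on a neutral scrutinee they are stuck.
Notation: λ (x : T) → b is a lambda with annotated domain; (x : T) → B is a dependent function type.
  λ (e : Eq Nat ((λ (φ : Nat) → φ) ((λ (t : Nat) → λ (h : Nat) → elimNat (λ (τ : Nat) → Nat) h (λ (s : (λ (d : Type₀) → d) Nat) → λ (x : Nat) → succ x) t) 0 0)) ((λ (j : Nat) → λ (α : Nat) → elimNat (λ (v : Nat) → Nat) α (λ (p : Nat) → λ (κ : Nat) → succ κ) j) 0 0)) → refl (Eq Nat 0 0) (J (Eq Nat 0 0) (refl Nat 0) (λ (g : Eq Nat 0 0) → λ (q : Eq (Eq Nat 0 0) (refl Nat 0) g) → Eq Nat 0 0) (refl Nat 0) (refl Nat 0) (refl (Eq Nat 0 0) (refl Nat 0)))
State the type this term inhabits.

type:
  (e : Eq Nat 0 0) → Eq (Eq Nat 0 0) (refl Nat 0) (refl Nat 0)


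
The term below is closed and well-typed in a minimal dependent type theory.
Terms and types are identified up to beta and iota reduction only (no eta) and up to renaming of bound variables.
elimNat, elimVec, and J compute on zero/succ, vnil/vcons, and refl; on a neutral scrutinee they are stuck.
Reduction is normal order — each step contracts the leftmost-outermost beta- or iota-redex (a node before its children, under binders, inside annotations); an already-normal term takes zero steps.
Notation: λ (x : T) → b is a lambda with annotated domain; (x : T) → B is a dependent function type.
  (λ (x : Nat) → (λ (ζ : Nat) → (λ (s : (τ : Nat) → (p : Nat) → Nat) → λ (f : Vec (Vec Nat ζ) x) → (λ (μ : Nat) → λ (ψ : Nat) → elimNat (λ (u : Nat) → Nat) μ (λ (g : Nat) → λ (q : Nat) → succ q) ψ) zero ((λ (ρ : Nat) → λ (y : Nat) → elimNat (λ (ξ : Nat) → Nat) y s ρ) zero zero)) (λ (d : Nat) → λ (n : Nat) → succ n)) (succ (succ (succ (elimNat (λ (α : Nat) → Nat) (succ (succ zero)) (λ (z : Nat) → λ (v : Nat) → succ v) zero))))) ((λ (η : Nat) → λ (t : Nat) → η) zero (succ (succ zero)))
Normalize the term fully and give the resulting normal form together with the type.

normal form:
  λ (x : Vec (Vec Nat (succ (succ (succ (succ (succ zero)))))) zero) → zero
the term's type:
  (x : Vec (Vec Nat (succ (succ (succ (succ (succ zero)))))) zero) → Nat


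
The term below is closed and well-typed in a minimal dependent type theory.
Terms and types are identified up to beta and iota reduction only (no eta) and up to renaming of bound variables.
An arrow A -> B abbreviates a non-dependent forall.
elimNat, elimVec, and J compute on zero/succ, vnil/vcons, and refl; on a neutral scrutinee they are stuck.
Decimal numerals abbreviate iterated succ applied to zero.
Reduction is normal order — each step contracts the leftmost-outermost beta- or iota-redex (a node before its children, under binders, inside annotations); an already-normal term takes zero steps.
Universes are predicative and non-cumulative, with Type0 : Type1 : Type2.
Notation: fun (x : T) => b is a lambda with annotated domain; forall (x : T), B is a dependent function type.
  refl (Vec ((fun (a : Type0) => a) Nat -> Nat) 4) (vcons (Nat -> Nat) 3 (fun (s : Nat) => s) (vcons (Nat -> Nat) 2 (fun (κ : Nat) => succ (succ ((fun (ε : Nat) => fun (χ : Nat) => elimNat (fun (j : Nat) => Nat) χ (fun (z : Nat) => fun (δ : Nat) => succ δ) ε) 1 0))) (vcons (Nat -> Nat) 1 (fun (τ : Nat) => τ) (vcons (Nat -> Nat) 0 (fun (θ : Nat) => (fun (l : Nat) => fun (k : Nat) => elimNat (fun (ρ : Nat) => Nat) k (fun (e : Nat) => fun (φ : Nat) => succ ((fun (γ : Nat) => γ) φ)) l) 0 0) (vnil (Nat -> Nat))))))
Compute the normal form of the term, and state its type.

normal form:
  refl (Vec (Nat -> Nat) 4) (vcons (Nat -> Nat) 3 (fun (a : Nat) => a) (vcons (Nat -> Nat) 2 (fun (s : Nat) => 3) (vcons (Nat -> Nat) 1 (fun (κ : Nat) => κ) (vcons (Nat -> Nat) 0 (fun (ε : Nat) => 0) (vnil (Nat -> Nat))))))
type:
  Eq (Vec (Nat -> Nat) 4) (vcons (Nat -> Nat) 3 (fun (a : Nat) => a) (vcons (Nat -> Nat) 2 (fun (s : Nat) => 3) (vcons (Nat -> Nat) 1 (fun (κ : Nat) => κ) (vcons (Nat -> Nat) 0 (fun (ε : Nat) => 0) (vnil (Nat -> Nat)))))) (vcons (Nat -> Nat) 3 (fun (χ : Nat) => χ) (vcons (Nat -> Nat) 2 (fun (j : Nat) => 3) (vcons (Nat -> Nat) 1 (fun (z : Nat) => z) (vcons (Nat -> Nat) 0 (fun (δ : Nat) => 0) (vnil (Nat -> Nat))))))


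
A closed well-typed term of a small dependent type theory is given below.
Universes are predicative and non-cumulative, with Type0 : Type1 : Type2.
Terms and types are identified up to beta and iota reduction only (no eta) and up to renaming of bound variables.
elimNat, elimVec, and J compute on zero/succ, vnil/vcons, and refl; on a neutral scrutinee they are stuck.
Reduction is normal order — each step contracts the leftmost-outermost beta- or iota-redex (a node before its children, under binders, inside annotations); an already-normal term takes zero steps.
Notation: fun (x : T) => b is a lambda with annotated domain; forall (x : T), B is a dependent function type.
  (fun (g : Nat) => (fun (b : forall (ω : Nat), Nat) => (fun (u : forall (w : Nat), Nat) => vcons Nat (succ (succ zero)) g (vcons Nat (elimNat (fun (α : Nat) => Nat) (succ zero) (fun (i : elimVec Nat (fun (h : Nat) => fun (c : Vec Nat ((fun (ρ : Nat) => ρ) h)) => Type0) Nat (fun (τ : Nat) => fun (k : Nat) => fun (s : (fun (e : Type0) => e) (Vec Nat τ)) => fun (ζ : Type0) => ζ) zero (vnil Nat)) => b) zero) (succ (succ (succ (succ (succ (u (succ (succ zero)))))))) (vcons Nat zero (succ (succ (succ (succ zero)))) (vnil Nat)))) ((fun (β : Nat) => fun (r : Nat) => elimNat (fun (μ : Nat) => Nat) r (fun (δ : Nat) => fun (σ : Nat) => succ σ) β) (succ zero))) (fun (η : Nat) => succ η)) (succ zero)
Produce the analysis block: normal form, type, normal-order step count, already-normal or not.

normal form:
  vcons Nat (succ (succ zero)) (succ zero) (vcons Nat (succ zero) (succ (succ (succ (succ (succ (succ (succ (succ zero)))))))) (vcons Nat zero (succ (succ (succ (succ zero)))) (vnil Nat)))
type:
  Vec Nat (succ (succ (succ zero)))
steps to reach normal form (normal order): 10
already normal: no
first contracted redex: a beta-redex


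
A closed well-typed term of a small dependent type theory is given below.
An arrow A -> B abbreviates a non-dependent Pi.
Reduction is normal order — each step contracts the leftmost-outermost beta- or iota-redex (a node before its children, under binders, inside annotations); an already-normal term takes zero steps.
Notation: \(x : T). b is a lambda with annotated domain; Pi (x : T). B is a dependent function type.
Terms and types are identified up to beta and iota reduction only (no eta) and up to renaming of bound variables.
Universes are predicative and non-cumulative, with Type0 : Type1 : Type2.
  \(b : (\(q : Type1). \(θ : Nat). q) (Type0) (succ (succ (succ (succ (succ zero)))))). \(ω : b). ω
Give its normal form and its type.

resulting normal form:
  \(b : Type0). \(q : b). q
the term's type:
  Pi (b : Type0). b -> b
observation: 2 normal-order steps normalize the term, beginning with a beta-redex.


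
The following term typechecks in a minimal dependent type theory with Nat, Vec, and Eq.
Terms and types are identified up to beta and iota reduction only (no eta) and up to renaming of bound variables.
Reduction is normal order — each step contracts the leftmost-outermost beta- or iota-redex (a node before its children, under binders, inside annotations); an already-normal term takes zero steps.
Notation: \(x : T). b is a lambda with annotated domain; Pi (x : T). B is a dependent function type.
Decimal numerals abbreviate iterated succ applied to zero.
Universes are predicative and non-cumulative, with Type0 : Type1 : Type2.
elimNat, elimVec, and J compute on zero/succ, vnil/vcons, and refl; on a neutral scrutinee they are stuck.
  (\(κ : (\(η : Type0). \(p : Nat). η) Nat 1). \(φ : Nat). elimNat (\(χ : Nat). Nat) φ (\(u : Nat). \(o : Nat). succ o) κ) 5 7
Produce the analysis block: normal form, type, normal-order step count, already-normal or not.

resulting normal form:
  12
type:
  Nat
reduction steps (normal order): 18
already normal: no
first redex: a beta-redex


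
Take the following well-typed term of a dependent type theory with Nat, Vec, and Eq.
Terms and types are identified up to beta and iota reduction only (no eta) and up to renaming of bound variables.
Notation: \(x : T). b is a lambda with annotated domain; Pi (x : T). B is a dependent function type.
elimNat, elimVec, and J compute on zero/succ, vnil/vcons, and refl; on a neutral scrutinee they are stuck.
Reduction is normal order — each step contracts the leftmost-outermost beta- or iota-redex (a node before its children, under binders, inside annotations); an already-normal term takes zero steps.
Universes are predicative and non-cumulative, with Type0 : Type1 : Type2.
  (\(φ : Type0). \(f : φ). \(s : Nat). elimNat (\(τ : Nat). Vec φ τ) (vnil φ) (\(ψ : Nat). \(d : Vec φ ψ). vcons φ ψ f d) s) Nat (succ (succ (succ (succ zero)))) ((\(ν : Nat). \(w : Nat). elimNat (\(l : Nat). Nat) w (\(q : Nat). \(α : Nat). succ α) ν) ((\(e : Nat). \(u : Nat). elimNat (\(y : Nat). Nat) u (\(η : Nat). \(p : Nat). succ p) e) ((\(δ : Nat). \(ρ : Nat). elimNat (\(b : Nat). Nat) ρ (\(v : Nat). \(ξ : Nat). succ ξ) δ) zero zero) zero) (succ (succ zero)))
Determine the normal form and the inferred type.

resulting normal form:
  vcons Nat (succ zero) (succ (succ (succ (succ zero)))) (vcons Nat zero (succ (succ (succ (succ zero)))) (vnil Nat))
the term's type:
  Vec Nat (succ (succ zero))
observation: the leftmost-outermost redex is a beta-redex, and normalization takes 19 steps.


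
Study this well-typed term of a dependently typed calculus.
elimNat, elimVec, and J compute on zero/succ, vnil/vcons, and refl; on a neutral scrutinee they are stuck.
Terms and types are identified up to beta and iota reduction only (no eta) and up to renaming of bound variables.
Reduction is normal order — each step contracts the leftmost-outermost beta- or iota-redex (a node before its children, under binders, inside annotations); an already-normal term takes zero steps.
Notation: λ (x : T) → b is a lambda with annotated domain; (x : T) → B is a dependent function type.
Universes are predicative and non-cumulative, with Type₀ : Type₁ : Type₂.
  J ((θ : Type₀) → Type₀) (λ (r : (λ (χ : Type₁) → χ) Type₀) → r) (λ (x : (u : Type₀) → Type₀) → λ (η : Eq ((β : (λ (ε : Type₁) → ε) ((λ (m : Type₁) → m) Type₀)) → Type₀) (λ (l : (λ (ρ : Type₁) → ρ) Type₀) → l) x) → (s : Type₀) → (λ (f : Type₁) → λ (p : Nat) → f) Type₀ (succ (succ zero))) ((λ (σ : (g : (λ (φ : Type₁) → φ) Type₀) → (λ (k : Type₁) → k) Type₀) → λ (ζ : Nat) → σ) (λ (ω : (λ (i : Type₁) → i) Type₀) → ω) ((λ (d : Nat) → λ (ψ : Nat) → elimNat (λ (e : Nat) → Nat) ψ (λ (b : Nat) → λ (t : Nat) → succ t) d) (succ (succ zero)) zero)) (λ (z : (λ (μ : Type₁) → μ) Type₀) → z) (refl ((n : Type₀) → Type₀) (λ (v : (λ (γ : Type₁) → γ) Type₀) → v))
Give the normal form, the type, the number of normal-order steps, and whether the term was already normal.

resulting normal form:
  λ (θ : Type₀) → θ
inferred type:
  (θ : Type₀) → Type₀
normal-order step count: 4
term was already normal: no
first redex: a J iota-redex
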